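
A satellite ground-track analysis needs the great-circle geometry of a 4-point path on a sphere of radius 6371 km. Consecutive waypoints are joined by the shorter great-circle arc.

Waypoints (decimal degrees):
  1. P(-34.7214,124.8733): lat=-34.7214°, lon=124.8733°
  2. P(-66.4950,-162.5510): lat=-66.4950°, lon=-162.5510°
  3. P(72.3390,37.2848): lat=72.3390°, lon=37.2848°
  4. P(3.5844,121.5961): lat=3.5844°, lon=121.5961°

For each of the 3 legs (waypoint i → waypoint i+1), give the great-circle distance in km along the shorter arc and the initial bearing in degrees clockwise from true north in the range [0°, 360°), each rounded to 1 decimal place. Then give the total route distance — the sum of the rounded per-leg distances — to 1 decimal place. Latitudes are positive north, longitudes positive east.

Leg 1: φ1=-0.6060028, φ2=-1.1605567, Δφ=-0.5545539, Δλ=-5.0165004 rad; a=sin²(Δφ/2)+cosφ1·cosφ2·sin²(Δλ/2)=0.1897567356; c=2·atan2(√a, √(1-a))=0.901433375; dist=6371·c=5743.032 ≈ 5743.0 km; running total=5743.0 km
Leg 1 bearing: y=sinΔλ·cosφ2=0.38052819, x=cosφ1·sinφ2-sinφ1·cosφ2·cosΔλ=-0.68570749; θ=atan2(y, x)=150.9722° ≈ 151.0°
Leg 2: φ1=-1.1605567, φ2=1.2625537, Δφ=2.4231104, Δλ=3.4877927 rad; a=sin²(Δφ/2)+cosφ1·cosφ2·sin²(Δλ/2)=0.9938119175; c=2·atan2(√a, √(1-a))=2.984101207; dist=6371·c=19011.709 ≈ 19011.7 km; running total=24754.7 km
Leg 2 bearing: y=sinΔλ·cosφ2=-0.10294618, x=cosφ1·sinφ2-sinφ1·cosφ2·cosΔλ=0.11832685; θ=atan2(y, x)=-41.0238° <0 so +360° → 318.9762° ≈ 319.0°
Leg 3: φ1=1.2625537, φ2=0.0625596, Δφ=-1.1999941, Δλ=1.4715098 rad; a=sin²(Δφ/2)+cosφ1·cosφ2·sin²(Δλ/2)=0.4552070651; c=2·atan2(√a, √(1-a))=1.481090192; dist=6371·c=9436.026 ≈ 9436.0 km; running total=34190.7 km
Leg 3 bearing: y=sinΔλ·cosφ2=0.99312856, x=cosφ1·sinφ2-sinφ1·cosφ2·cosΔλ=-0.07529963; θ=atan2(y, x)=94.3359° ≈ 94.3°

Leg 1: dist=5743.0 km, bearing=151.0°
Leg 2: dist=19011.7 km, bearing=319.0°
Leg 3: dist=9436.0 km, bearing=94.3°
Total: 34190.7 km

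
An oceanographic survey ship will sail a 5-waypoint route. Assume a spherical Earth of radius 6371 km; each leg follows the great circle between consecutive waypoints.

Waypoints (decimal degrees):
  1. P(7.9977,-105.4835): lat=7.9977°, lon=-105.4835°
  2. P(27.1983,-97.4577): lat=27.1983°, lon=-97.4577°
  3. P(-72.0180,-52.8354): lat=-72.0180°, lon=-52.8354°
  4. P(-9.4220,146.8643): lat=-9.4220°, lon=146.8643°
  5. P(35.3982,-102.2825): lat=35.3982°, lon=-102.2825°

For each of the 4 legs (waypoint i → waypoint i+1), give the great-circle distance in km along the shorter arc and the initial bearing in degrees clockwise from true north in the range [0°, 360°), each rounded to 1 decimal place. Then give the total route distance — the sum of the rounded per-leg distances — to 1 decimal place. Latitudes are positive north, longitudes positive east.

Leg 1: dist=2296.3 km, bearing=20.6°
Leg 2: dist=11547.1 km, bearing=167.1°
Leg 3: dist=10844.7 km, bearing=199.6°
Leg 4: dist=12498.4 km, bearing=55.5°
Total: 37186.5 km

Leg 1: φ1=0.1395862, φ2=0.4746999, Δφ=0.3351137, Δλ=0.1400766 rad; a=sin²(Δφ/2)+cosφ1·cosφ2·sin²(Δλ/2)=0.0321270203; c=2·atan2(√a, √(1-a))=0.360428015; dist=6371·c=2296.287 ≈ 2296.3 km; running total=2296.3 km
Leg 1 bearing: y=sinΔλ·cosφ2=0.12418132, x=cosφ1·sinφ2-sinφ1·cosφ2·cosΔλ=0.33008862; θ=atan2(y, x)=20.6166° ≈ 20.6°
Leg 2: φ1=0.4746999, φ2=-1.2569512, Δφ=-1.7316511, Δλ=0.7788061 rad; a=sin²(Δφ/2)+cosφ1·cosφ2·sin²(Δλ/2)=0.6196549378; c=2·atan2(√a, √(1-a))=1.812451338; dist=6371·c=11547.127 ≈ 11547.1 km; running total=13843.4 km
Leg 2 bearing: y=sinΔλ·cosφ2=0.21685296, x=cosφ1·sinφ2-sinφ1·cosφ2·cosΔλ=-0.94641723; θ=atan2(y, x)=167.0946° ≈ 167.1°
Leg 3: φ1=-1.2569512, φ2=-0.1644449, Δφ=1.0925063, Δλ=3.4854173 rad; a=sin²(Δφ/2)+cosφ1·cosφ2·sin²(Δλ/2)=0.5655101091; c=2·atan2(√a, √(1-a))=1.702194326; dist=6371·c=10844.680 ≈ 10844.7 km; running total=24688.1 km
Leg 3 bearing: y=sinΔλ·cosφ2=-0.33254277, x=cosφ1·sinφ2-sinφ1·cosφ2·cosΔλ=-0.93394272; θ=atan2(y, x)=-160.4010° <0 so +360° → 199.5990° ≈ 199.6°
Leg 4: φ1=-0.1644449, φ2=0.6178151, Δφ=0.7822601, Δλ=-4.3484320 rad; a=sin²(Δφ/2)+cosφ1·cosφ2·sin²(Δλ/2)=0.6905418714; c=2·atan2(√a, √(1-a))=1.961764537; dist=6371·c=12498.402 ≈ 12498.4 km; running total=37186.5 km
Leg 4 bearing: y=sinΔλ·cosφ2=0.76175031, x=cosφ1·sinφ2-sinφ1·cosφ2·cosΔλ=0.52393860; θ=atan2(y, x)=55.4795° ≈ 55.5°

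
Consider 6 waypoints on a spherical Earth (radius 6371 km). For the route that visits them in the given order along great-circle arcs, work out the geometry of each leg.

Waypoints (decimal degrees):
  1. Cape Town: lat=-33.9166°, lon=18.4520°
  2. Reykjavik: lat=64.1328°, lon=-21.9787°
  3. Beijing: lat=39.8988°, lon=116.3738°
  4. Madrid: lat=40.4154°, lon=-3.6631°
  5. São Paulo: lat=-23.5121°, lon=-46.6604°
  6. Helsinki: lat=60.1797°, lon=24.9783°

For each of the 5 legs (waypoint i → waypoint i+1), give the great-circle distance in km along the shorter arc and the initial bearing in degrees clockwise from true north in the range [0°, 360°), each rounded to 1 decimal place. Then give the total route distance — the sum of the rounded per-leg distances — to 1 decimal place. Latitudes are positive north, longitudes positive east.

Leg 1: dist=11463.1 km, bearing=343.1°
Leg 2: dist=7884.8 km, bearing=32.6°
Leg 3: dist=9218.8 km, bearing=318.4°
Leg 4: dist=8384.7 km, bearing=220.3°
Leg 5: dist=11306.5 km, bearing=28.8°
Total: 48257.9 km

Leg 1: φ1=-0.5919563, φ2=1.1193285, Δφ=1.7112849, Δλ=-0.7056488 rad; a=sin²(Δφ/2)+cosφ1·cosφ2·sin²(Δλ/2)=0.6132441780; c=2·atan2(√a, √(1-a))=1.799267157; dist=6371·c=11463.131 ≈ 11463.1 km; running total=11463.1 km
Leg 1 bearing: y=sinΔλ·cosφ2=-0.28294411, x=cosφ1·sinφ2-sinφ1·cosφ2·cosΔλ=0.93201162; θ=atan2(y, x)=-16.8875° <0 so +360° → 343.1125° ≈ 343.1°
Leg 2: φ1=1.1193285, φ2=0.6963654, Δφ=-0.4229631, Δλ=2.4147067 rad; a=sin²(Δφ/2)+cosφ1·cosφ2·sin²(Δλ/2)=0.3364721103; c=2·atan2(√a, √(1-a))=1.237609999; dist=6371·c=7884.813 ≈ 7884.8 km; running total=19347.9 km
Leg 2 bearing: y=sinΔλ·cosφ2=0.50982541, x=cosφ1·sinφ2-sinφ1·cosφ2·cosΔλ=0.79568371; θ=atan2(y, x)=32.6493° ≈ 32.6°
Leg 3: φ1=0.6963654, φ2=0.7053818, Δφ=0.0090164, Δλ=-2.0950391 rad; a=sin²(Δφ/2)+cosφ1·cosφ2·sin²(Δλ/2)=0.4382598455; c=2·atan2(√a, √(1-a))=1.447000053; dist=6371·c=9218.837 ≈ 9218.8 km; running total=28566.7 km
Leg 3 bearing: y=sinΔλ·cosφ2=-0.65911533, x=cosφ1·sinφ2-sinφ1·cosφ2·cosΔλ=0.74183529; θ=atan2(y, x)=-41.6209° <0 so +360° → 318.3791° ≈ 318.4°
Leg 4: φ1=0.7053818, φ2=-0.4103636, Δφ=-1.1157454, Δλ=-0.7504445 rad; a=sin²(Δφ/2)+cosφ1·cosφ2·sin²(Δλ/2)=0.3740127712; c=2·atan2(√a, √(1-a))=1.316076322; dist=6371·c=8384.722 ≈ 8384.7 km; running total=36951.4 km
Leg 4 bearing: y=sinΔλ·cosφ2=-0.62534442, x=cosφ1·sinφ2-sinφ1·cosφ2·cosΔλ=-0.73854806; θ=atan2(y, x)=-139.7447° <0 so +360° → 220.2553° ≈ 220.3°
Leg 5: φ1=-0.4103636, φ2=1.0503339, Δφ=1.4606975, Δλ=1.2503312 rad; a=sin²(Δφ/2)+cosφ1·cosφ2·sin²(Δλ/2)=0.6012381747; c=2·atan2(√a, √(1-a))=1.774682316; dist=6371·c=11306.501 ≈ 11306.5 km; running total=48257.9 km
Leg 5 bearing: y=sinΔλ·cosφ2=0.47196429, x=cosφ1·sinφ2-sinφ1·cosφ2·cosΔλ=0.85805189; θ=atan2(y, x)=28.8126° ≈ 28.8°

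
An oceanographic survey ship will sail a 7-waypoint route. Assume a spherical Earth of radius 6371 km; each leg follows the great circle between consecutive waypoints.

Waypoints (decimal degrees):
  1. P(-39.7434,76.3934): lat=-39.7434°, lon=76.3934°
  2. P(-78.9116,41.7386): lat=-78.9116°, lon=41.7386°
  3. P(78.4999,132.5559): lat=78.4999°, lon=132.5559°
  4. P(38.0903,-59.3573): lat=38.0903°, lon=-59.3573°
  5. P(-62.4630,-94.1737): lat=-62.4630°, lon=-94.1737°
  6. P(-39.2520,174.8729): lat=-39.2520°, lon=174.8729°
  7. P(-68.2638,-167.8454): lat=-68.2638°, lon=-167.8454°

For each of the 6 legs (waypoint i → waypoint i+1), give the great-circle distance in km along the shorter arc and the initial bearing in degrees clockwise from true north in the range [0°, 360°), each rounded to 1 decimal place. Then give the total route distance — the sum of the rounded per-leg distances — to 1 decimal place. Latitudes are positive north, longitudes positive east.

Leg 1: dist=4613.6 km, bearing=189.5°
Leg 2: dist=18257.3 km, bearing=47.0°
Leg 3: dist=7026.7 km, bearing=10.5°
Leg 4: dist=11606.1 km, bearing=195.8°
Leg 5: dist=6258.4 km, bearing=248.6°
Leg 6: dist=3392.1 km, bearing=167.5°
Total: 51154.2 km

Leg 1: φ1=-0.6936532, φ2=-1.3772672, Δφ=-0.6836141, Δλ=-0.6048404 rad; a=sin²(Δφ/2)+cosφ1·cosφ2·sin²(Δλ/2)=0.1254699364; c=2·atan2(√a, √(1-a))=0.724154060; dist=6371·c=4613.586 ≈ 4613.6 km; running total=4613.6 km
Leg 1 bearing: y=sinΔλ·cosφ2=-0.10936094, x=cosφ1·sinφ2-sinφ1·cosφ2·cosΔλ=-0.65341343; θ=atan2(y, x)=-170.4985° <0 so +360° → 189.5015° ≈ 189.5°
Leg 2: φ1=-1.3772672, φ2=1.3700817, Δφ=2.7473490, Δλ=1.5850609 rad; a=sin²(Δφ/2)+cosφ1·cosφ2·sin²(Δλ/2)=0.9810888460; c=2·atan2(√a, √(1-a))=2.865682656; dist=6371·c=18257.264 ≈ 18257.3 km; running total=22870.9 km
Leg 2 bearing: y=sinΔλ·cosφ2=0.19934936, x=cosφ1·sinφ2-sinφ1·cosφ2·cosΔλ=0.18567154; θ=atan2(y, x)=47.0346° ≈ 47.0°
Leg 3: φ1=1.3700817, φ2=0.6648011, Δφ=-0.7052806, Δλ=-3.3495172 rad; a=sin²(Δφ/2)+cosφ1·cosφ2·sin²(Δλ/2)=0.2745071026; c=2·atan2(√a, √(1-a))=1.102926802; dist=6371·c=7026.747 ≈ 7026.7 km; running total=29897.6 km
Leg 3 bearing: y=sinΔλ·cosφ2=0.16246825, x=cosφ1·sinφ2-sinφ1·cosφ2·cosΔλ=0.87761944; θ=atan2(y, x)=10.4881° ≈ 10.5°
Leg 4: φ1=0.6648011, φ2=-1.0901850, Δφ=-1.7549862, Δλ=-0.6076608 rad; a=sin²(Δφ/2)+cosφ1·cosφ2·sin²(Δλ/2)=0.6241435742; c=2·atan2(√a, √(1-a))=1.821707959; dist=6371·c=11606.101 ≈ 11606.1 km; running total=41503.7 km
Leg 4 bearing: y=sinΔλ·cosφ2=-0.26396171, x=cosφ1·sinφ2-sinφ1·cosφ2·cosΔλ=-0.93202881; θ=atan2(y, x)=-164.1872° <0 so +360° → 195.8128° ≈ 195.8°
Leg 5: φ1=-1.0901850, φ2=-0.6850766, Δφ=0.4051084, Δλ=4.6957490 rad; a=sin²(Δφ/2)+cosφ1·cosφ2·sin²(Δλ/2)=0.2224526489; c=2·atan2(√a, √(1-a))=0.982319511; dist=6371·c=6258.358 ≈ 6258.4 km; running total=47762.1 km
Leg 5 bearing: y=sinΔλ·cosφ2=-0.77426335, x=cosφ1·sinφ2-sinφ1·cosφ2·cosΔλ=-0.30395087; θ=atan2(y, x)=-111.4334° <0 so +360° → 248.5666° ≈ 248.6°
Leg 6: φ1=-0.6850766, φ2=-1.1914281, Δφ=-0.5063514, Δλ=-5.9815627 rad; a=sin²(Δφ/2)+cosφ1·cosφ2·sin²(Δλ/2)=0.0692132145; c=2·atan2(√a, √(1-a))=0.532434939; dist=6371·c=3392.143 ≈ 3392.1 km; running total=51154.2 km
Leg 6 bearing: y=sinΔλ·cosφ2=0.11001501, x=cosφ1·sinφ2-sinφ1·cosφ2·cosΔλ=-0.49556804; θ=atan2(y, x)=167.4834° ≈ 167.5°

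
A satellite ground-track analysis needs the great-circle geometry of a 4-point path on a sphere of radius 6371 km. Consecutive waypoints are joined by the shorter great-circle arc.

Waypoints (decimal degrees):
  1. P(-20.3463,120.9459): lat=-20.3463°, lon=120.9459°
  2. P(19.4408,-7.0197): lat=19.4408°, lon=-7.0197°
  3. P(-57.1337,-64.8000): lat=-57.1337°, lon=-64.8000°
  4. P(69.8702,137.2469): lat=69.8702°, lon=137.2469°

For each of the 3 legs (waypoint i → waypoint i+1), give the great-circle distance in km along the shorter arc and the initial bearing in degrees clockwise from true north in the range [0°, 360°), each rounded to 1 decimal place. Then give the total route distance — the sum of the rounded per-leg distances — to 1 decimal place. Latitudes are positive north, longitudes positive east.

Leg 1: φ1=-0.3551099, φ2=0.3393060, Δφ=0.6944159, Δλ=-2.2334210 rad; a=sin²(Δφ/2)+cosφ1·cosφ2·sin²(Δλ/2)=0.8298216409; c=2·atan2(√a, √(1-a))=2.291140364; dist=6371·c=14596.855 ≈ 14596.9 km; running total=14596.9 km
Leg 1 bearing: y=sinΔλ·cosφ2=-0.74343145, x=cosφ1·sinφ2-sinφ1·cosφ2·cosΔλ=0.11036493; θ=atan2(y, x)=-81.5559° <0 so +360° → 278.4441° ≈ 278.4°
Leg 2: φ1=0.3393060, φ2=-0.9971712, Δφ=-1.3364771, Δλ=-1.0084565 rad; a=sin²(Δφ/2)+cosφ1·cosφ2·sin²(Δλ/2)=0.5033581144; c=2·atan2(√a, √(1-a))=1.577512606; dist=6371·c=10050.333 ≈ 10050.3 km; running total=24647.2 km
Leg 2 bearing: y=sinΔλ·cosφ2=-0.45911308, x=cosφ1·sinφ2-sinφ1·cosφ2·cosΔλ=-0.88835245; θ=atan2(y, x)=-152.6694° <0 so +360° → 207.3306° ≈ 207.3°
Leg 3: φ1=-0.9971712, φ2=1.2194650, Δφ=2.2166362, Δλ=3.5263836 rad; a=sin²(Δφ/2)+cosφ1·cosφ2·sin²(Δλ/2)=0.9808688227; c=2·atan2(√a, √(1-a))=2.864071928; dist=6371·c=18247.002 ≈ 18247.0 km; running total=42894.2 km
Leg 3 bearing: y=sinΔλ·cosφ2=-0.12918129, x=cosφ1·sinφ2-sinφ1·cosφ2·cosΔλ=0.24160483; θ=atan2(y, x)=-28.1325° <0 so +360° → 331.8675° ≈ 331.9°

Leg 1: dist=14596.9 km, bearing=278.4°
Leg 2: dist=10050.3 km, bearing=207.3°
Leg 3: dist=18247.0 km, bearing=331.9°
Total: 42894.2 km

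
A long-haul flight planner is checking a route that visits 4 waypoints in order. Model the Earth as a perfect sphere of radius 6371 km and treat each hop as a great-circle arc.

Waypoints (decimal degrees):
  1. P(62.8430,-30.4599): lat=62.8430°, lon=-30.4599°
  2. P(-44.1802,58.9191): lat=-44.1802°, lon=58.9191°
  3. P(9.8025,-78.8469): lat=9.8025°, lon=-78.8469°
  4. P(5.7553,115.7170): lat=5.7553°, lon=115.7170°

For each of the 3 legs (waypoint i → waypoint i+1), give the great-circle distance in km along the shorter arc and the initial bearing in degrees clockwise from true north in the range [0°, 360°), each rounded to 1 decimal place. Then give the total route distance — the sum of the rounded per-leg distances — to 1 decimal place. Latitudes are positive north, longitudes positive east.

Leg 1: φ1=1.0968173, φ2=-0.7710900, Δφ=-1.8679072, Δλ=1.5599578 rad; a=sin²(Δφ/2)+cosφ1·cosφ2·sin²(Δλ/2)=0.8082704404; c=2·atan2(√a, √(1-a))=2.235137911; dist=6371·c=14240.064 ≈ 14240.1 km; running total=14240.1 km
Leg 1 bearing: y=sinΔλ·cosφ2=0.71710937, x=cosφ1·sinφ2-sinφ1·cosφ2·cosΔλ=-0.32501000; θ=atan2(y, x)=114.3811° ≈ 114.4°
Leg 2: φ1=-0.7710900, φ2=0.1710859, Δφ=0.9421759, Δλ=-2.4044703 rad; a=sin²(Δφ/2)+cosφ1·cosφ2·sin²(Δλ/2)=0.8209414855; c=2·atan2(√a, √(1-a))=2.267747690; dist=6371·c=14447.821 ≈ 14447.8 km; running total=28687.9 km
Leg 2 bearing: y=sinΔλ·cosφ2=-0.66234685, x=cosφ1·sinφ2-sinφ1·cosφ2·cosΔλ=-0.38637145; θ=atan2(y, x)=-120.2566° <0 so +360° → 239.7434° ≈ 239.7°
Leg 3: φ1=0.1710859, φ2=0.1004489, Δφ=-0.0706370, Δλ=3.3957807 rad; a=sin²(Δφ/2)+cosφ1·cosφ2·sin²(Δλ/2)=0.9659284459; c=2·atan2(√a, √(1-a))=2.770293850; dist=6371·c=17649.542 ≈ 17649.5 km; running total=46337.4 km
Leg 3 bearing: y=sinΔλ·cosφ2=-0.25019204, x=cosφ1·sinφ2-sinφ1·cosφ2·cosΔλ=0.26276734; θ=atan2(y, x)=-43.5957° <0 so +360° → 316.4043° ≈ 316.4°

Leg 1: dist=14240.1 km, bearing=114.4°
Leg 2: dist=14447.8 km, bearing=239.7°
Leg 3: dist=17649.5 km, bearing=316.4°
Total: 46337.4 km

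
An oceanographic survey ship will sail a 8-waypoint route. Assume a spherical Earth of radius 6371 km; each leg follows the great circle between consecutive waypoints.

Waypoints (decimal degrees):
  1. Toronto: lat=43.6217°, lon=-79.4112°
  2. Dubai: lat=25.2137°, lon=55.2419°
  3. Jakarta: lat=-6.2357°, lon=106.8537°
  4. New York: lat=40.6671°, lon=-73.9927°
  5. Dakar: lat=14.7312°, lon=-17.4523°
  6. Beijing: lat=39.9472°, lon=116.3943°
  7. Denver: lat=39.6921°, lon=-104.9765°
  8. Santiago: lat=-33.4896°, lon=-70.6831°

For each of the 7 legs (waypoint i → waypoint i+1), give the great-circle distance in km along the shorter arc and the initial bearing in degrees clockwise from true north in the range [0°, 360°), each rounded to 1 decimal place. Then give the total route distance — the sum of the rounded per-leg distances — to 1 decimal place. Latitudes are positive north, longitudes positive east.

Leg 1: dist=11072.7 km, bearing=40.7°
Leg 2: dist=6581.4 km, bearing=114.9°
Leg 3: dist=16185.6 km, bearing=1.1°
Leg 4: dist=6142.2 km, bearing=100.8°
Leg 5: dist=12288.0 km, bearing=36.2°
Leg 6: dist=10215.5 km, bearing=30.6°
Leg 7: dist=8868.9 km, bearing=151.5°
Total: 71354.3 km

Leg 1: φ1=0.7613423, φ2=0.4400621, Δφ=-0.3212802, Δλ=2.3501399 rad; a=sin²(Δφ/2)+cosφ1·cosφ2·sin²(Δλ/2)=0.5832042583; c=2·atan2(√a, √(1-a))=1.737982600; dist=6371·c=11072.687 ≈ 11072.7 km; running total=11072.7 km
Leg 1 bearing: y=sinΔλ·cosφ2=0.64359891, x=cosφ1·sinφ2-sinφ1·cosφ2·cosΔλ=0.74705331; θ=atan2(y, x)=40.7454° ≈ 40.7°
Leg 2: φ1=0.4400621, φ2=-0.1088335, Δφ=-0.5488956, Δλ=0.9007958 rad; a=sin²(Δφ/2)+cosφ1·cosφ2·sin²(Δλ/2)=0.2438865645; c=2·atan2(√a, √(1-a))=1.033020684; dist=6371·c=6581.375 ≈ 6581.4 km; running total=17654.1 km
Leg 2 bearing: y=sinΔλ·cosφ2=0.77918387, x=cosφ1·sinφ2-sinφ1·cosφ2·cosΔλ=-0.36124248; θ=atan2(y, x)=114.8732° ≈ 114.9°
Leg 3: φ1=-0.1088335, φ2=0.7097748, Δφ=0.8186083, Δλ=-3.1563651 rad; a=sin²(Δφ/2)+cosφ1·cosφ2·sin²(Δλ/2)=0.9123607409; c=2·atan2(√a, √(1-a))=2.540505867; dist=6371·c=16185.563 ≈ 16185.6 km; running total=33839.7 km
Leg 3 bearing: y=sinΔλ·cosφ2=0.01120464, x=cosφ1·sinφ2-sinφ1·cosφ2·cosΔλ=0.56542810; θ=atan2(y, x)=1.1352° ≈ 1.1°
Leg 4: φ1=0.7097748, φ2=0.2571079, Δφ=-0.4526668, Δλ=0.9868161 rad; a=sin²(Δφ/2)+cosφ1·cosφ2·sin²(Δλ/2)=0.2149179049; c=2·atan2(√a, √(1-a))=0.964090626; dist=6371·c=6142.221 ≈ 6142.2 km; running total=39981.9 km
Leg 4 bearing: y=sinΔλ·cosφ2=0.80685170, x=cosφ1·sinφ2-sinφ1·cosφ2·cosΔλ=-0.15460636; θ=atan2(y, x)=100.8473° ≈ 100.8°
Leg 5: φ1=0.2571079, φ2=0.6972102, Δφ=0.4401022, Δλ=2.3360639 rad; a=sin²(Δφ/2)+cosφ1·cosφ2·sin²(Δλ/2)=0.6751719930; c=2·atan2(√a, √(1-a))=1.928734668; dist=6371·c=12287.969 ≈ 12288.0 km; running total=52269.9 km
Leg 5 bearing: y=sinΔλ·cosφ2=0.55289596, x=cosφ1·sinφ2-sinφ1·cosφ2·cosΔλ=0.75601928; θ=atan2(y, x)=36.1789° ≈ 36.2°
Leg 6: φ1=0.6972102, φ2=0.6927578, Δφ=-0.0044523, Δλ=-3.8636493 rad; a=sin²(Δφ/2)+cosφ1·cosφ2·sin²(Δλ/2)=0.5163147111; c=2·atan2(√a, √(1-a))=1.603431542; dist=6371·c=10215.462 ≈ 10215.5 km; running total=62485.4 km
Leg 6 bearing: y=sinΔλ·cosφ2=0.50857707, x=cosφ1·sinφ2-sinφ1·cosφ2·cosΔλ=0.86039798; θ=atan2(y, x)=30.5871° ≈ 30.6°
Leg 7: φ1=0.6927578, φ2=-0.5845038, Δφ=-1.2772616, Δλ=0.5985327 rad; a=sin²(Δφ/2)+cosφ1·cosφ2·sin²(Δλ/2)=0.4111104054; c=2·atan2(√a, √(1-a))=1.392067098; dist=6371·c=8868.859 ≈ 8868.9 km; running total=71354.3 km
Leg 7 bearing: y=sinΔλ·cosφ2=0.46989347, x=cosφ1·sinφ2-sinφ1·cosφ2·cosΔλ=-0.86463558; θ=atan2(y, x)=151.4778° ≈ 151.5°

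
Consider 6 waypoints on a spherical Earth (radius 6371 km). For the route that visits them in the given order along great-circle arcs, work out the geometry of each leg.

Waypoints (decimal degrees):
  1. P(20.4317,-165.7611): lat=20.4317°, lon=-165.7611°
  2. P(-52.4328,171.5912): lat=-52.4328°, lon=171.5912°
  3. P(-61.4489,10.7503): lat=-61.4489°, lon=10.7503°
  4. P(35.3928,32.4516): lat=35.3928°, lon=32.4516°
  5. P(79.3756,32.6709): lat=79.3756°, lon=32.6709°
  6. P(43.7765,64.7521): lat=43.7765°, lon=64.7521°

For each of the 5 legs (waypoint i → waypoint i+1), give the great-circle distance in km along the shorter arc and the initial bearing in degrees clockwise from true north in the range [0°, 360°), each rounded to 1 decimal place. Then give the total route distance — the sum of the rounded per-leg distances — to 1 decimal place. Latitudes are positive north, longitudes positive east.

Leg 1: dist=8393.9 km, bearing=194.0°
Leg 2: dist=7239.1 km, bearing=190.0°
Leg 3: dist=10945.8 km, bearing=17.7°
Leg 4: dist=4890.7 km, bearing=0.1°
Leg 5: dist=4175.8 km, bearing=141.0°
Total: 35645.3 km

Leg 1: φ1=0.3566004, φ2=-0.9151250, Δφ=-1.2717254, Δλ=5.8879084 rad; a=sin²(Δφ/2)+cosφ1·cosφ2·sin²(Δλ/2)=0.3747116039; c=2·atan2(√a, √(1-a))=1.317520317; dist=6371·c=8393.922 ≈ 8393.9 km; running total=8393.9 km
Leg 1 bearing: y=sinΔλ·cosφ2=-0.23477012, x=cosφ1·sinφ2-sinφ1·cosφ2·cosΔλ=-0.93919873; θ=atan2(y, x)=-165.9655° <0 so +360° → 194.0345° ≈ 194.0°
Leg 2: φ1=-0.9151250, φ2=-1.0724856, Δφ=-0.1573606, Δλ=-2.8072033 rad; a=sin²(Δφ/2)+cosφ1·cosφ2·sin²(Δλ/2)=0.2895050997; c=2·atan2(√a, √(1-a))=1.136260071; dist=6371·c=7239.113 ≈ 7239.1 km; running total=15633.0 km
Leg 2 bearing: y=sinΔλ·cosφ2=-0.15685706, x=cosφ1·sinφ2-sinφ1·cosφ2·cosΔλ=-0.89339994; θ=atan2(y, x)=-170.0419° <0 so +360° → 189.9581° ≈ 190.0°
Leg 3: φ1=-1.0724856, φ2=0.6177209, Δφ=1.6902065, Δλ=0.3787591 rad; a=sin²(Δφ/2)+cosφ1·cosφ2·sin²(Δλ/2)=0.5733705884; c=2·atan2(√a, √(1-a))=1.718069302; dist=6371·c=10945.820 ≈ 10945.8 km; running total=26578.8 km
Leg 3 bearing: y=sinΔλ·cosφ2=0.30143496, x=cosφ1·sinφ2-sinφ1·cosφ2·cosΔλ=0.94212738; θ=atan2(y, x)=17.7421° ≈ 17.7°
Leg 4: φ1=0.6177209, φ2=1.3853656, Δφ=0.7676447, Δλ=0.0038275 rad; a=sin²(Δφ/2)+cosφ1·cosφ2·sin²(Δλ/2)=0.1402263994; c=2·atan2(√a, √(1-a))=0.767646260; dist=6371·c=4890.674 ≈ 4890.7 km; running total=31469.5 km
Leg 4 bearing: y=sinΔλ·cosφ2=0.00070568, x=cosφ1·sinφ2-sinφ1·cosφ2·cosΔλ=0.69444318; θ=atan2(y, x)=0.0582° ≈ 0.1°
Leg 5: φ1=1.3853656, φ2=0.7640441, Δφ=-0.6213215, Δλ=0.5599226 rad; a=sin²(Δφ/2)+cosφ1·cosφ2·sin²(Δλ/2)=0.1036092549; c=2·atan2(√a, √(1-a))=0.655437262; dist=6371·c=4175.791 ≈ 4175.8 km; running total=35645.3 km
Leg 5 bearing: y=sinΔλ·cosφ2=0.38349246, x=cosφ1·sinφ2-sinφ1·cosφ2·cosΔλ=-0.47374153; θ=atan2(y, x)=141.0099° ≈ 141.0°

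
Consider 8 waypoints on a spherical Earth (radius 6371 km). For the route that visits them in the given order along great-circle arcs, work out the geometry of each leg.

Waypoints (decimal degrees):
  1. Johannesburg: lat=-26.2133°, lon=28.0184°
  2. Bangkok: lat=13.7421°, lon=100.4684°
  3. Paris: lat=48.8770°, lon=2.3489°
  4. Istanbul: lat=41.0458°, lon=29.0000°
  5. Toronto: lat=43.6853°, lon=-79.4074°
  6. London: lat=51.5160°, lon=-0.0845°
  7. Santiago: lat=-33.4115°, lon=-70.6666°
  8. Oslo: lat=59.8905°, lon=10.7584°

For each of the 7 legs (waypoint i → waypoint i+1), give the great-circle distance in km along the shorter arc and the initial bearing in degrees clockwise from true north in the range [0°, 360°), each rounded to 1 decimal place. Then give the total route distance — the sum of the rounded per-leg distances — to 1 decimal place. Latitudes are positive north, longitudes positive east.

Leg 1: φ1=-0.4575084, φ2=0.2398449, Δφ=0.6973533, Δλ=1.2644910 rad; a=sin²(Δφ/2)+cosφ1·cosφ2·sin²(Δλ/2)=0.4210736877; c=2·atan2(√a, √(1-a))=1.412280693; dist=6371·c=8997.640 ≈ 8997.6 km; running total=8997.6 km
Leg 1 bearing: y=sinΔλ·cosφ2=0.92616139, x=cosφ1·sinφ2-sinφ1·cosφ2·cosΔλ=0.34250202; θ=atan2(y, x)=69.7052° ≈ 69.7°
Leg 2: φ1=0.2398449, φ2=0.8530646, Δφ=0.6132197, Δλ=-1.7125083 rad; a=sin²(Δφ/2)+cosφ1·cosφ2·sin²(Δλ/2)=0.4556412319; c=2·atan2(√a, √(1-a))=1.481961997; dist=6371·c=9441.580 ≈ 9441.6 km; running total=18439.2 km
Leg 2 bearing: y=sinΔλ·cosφ2=-0.65108490, x=cosφ1·sinφ2-sinφ1·cosφ2·cosΔλ=0.75380213; θ=atan2(y, x)=-40.8183° <0 so +360° → 319.1817° ≈ 319.2°
Leg 3: φ1=0.8530646, φ2=0.7163844, Δφ=-0.1366802, Δλ=0.4651494 rad; a=sin²(Δφ/2)+cosφ1·cosφ2·sin²(Δλ/2)=0.0310125411; c=2·atan2(√a, √(1-a))=0.354053919; dist=6371·c=2255.678 ≈ 2255.7 km; running total=20694.9 km
Leg 3 bearing: y=sinΔλ·cosφ2=0.33829445, x=cosφ1·sinφ2-sinφ1·cosφ2·cosΔλ=-0.07589414; θ=atan2(y, x)=102.6446° ≈ 102.6°
Leg 4: φ1=0.7163844, φ2=0.7624523, Δφ=0.0460680, Δλ=-1.8920661 rad; a=sin²(Δφ/2)+cosφ1·cosφ2·sin²(Δλ/2)=0.3593312361; c=2·atan2(√a, √(1-a))=1.285608676; dist=6371·c=8190.613 ≈ 8190.6 km; running total=28885.5 km
Leg 4 bearing: y=sinΔλ·cosφ2=-0.68614487, x=cosφ1·sinφ2-sinφ1·cosφ2·cosΔλ=0.67086095; θ=atan2(y, x)=-45.6453° <0 so +360° → 314.3547° ≈ 314.4°
Leg 5: φ1=0.7624523, φ2=0.8991238, Δφ=0.1366715, Δλ=1.3844458 rad; a=sin²(Δφ/2)+cosφ1·cosφ2·sin²(Δλ/2)=0.1879799232; c=2·atan2(√a, √(1-a))=0.896893777; dist=6371·c=5714.110 ≈ 5714.1 km; running total=34599.6 km
Leg 5 bearing: y=sinΔλ·cosφ2=0.61152221, x=cosφ1·sinφ2-sinφ1·cosφ2·cosΔλ=0.48643034; θ=atan2(y, x)=51.4998° ≈ 51.5°
Leg 6: φ1=0.8991238, φ2=-0.5831407, Δφ=-1.4822645, Δλ=-1.2318900 rad; a=sin²(Δφ/2)+cosφ1·cosφ2·sin²(Δλ/2)=0.6291710688; c=2·atan2(√a, √(1-a))=1.832102016; dist=6371·c=11672.322 ≈ 11672.3 km; running total=46271.9 km
Leg 6 bearing: y=sinΔλ·cosφ2=-0.78725653, x=cosφ1·sinφ2-sinφ1·cosφ2·cosΔλ=-0.55989865; θ=atan2(y, x)=-125.4205° <0 so +360° → 234.5795° ≈ 234.6°
Leg 7: φ1=-0.5831407, φ2=1.0452864, Δφ=1.6284271, Δλ=1.4211343 rad; a=sin²(Δφ/2)+cosφ1·cosφ2·sin²(Δλ/2)=0.7069555882; c=2·atan2(√a, √(1-a))=1.997542712; dist=6371·c=12726.345 ≈ 12726.3 km; running total=58998.2 km
Leg 7 bearing: y=sinΔλ·cosφ2=0.49604645, x=cosφ1·sinφ2-sinφ1·cosφ2·cosΔλ=0.76329251; θ=atan2(y, x)=33.0189° ≈ 33.0°

Leg 1: dist=8997.6 km, bearing=69.7°
Leg 2: dist=9441.6 km, bearing=319.2°
Leg 3: dist=2255.7 km, bearing=102.6°
Leg 4: dist=8190.6 km, bearing=314.4°
Leg 5: dist=5714.1 km, bearing=51.5°
Leg 6: dist=11672.3 km, bearing=234.6°
Leg 7: dist=12726.3 km, bearing=33.0°
Total: 58998.2 km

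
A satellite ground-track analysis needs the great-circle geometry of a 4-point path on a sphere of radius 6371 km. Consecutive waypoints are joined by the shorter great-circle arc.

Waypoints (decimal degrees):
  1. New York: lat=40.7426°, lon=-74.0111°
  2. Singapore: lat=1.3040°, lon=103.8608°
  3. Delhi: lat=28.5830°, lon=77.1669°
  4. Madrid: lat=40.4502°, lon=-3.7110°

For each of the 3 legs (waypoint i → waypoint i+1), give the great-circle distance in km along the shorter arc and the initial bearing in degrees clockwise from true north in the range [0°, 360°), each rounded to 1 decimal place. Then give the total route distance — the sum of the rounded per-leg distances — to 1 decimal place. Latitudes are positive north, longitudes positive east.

Leg 1: dist=15334.8 km, bearing=3.2°
Leg 2: dist=4150.3 km, bearing=319.4°
Leg 3: dist=7271.7 km, bearing=304.3°
Total: 26756.8 km

Leg 1: φ1=0.7110925, φ2=0.0227591, Δφ=-0.6883334, Δλ=3.1044503 rad; a=sin²(Δφ/2)+cosφ1·cosφ2·sin²(Δλ/2)=0.8710389732; c=2·atan2(√a, √(1-a))=2.406961350; dist=6371·c=15334.751 ≈ 15334.8 km; running total=15334.8 km
Leg 1 bearing: y=sinΔλ·cosφ2=0.03712420, x=cosφ1·sinφ2-sinφ1·cosφ2·cosΔλ=0.66928478; θ=atan2(y, x)=3.1749° ≈ 3.2°
Leg 2: φ1=0.0227591, φ2=0.4988675, Δφ=0.4761084, Δλ=-0.4658964 rad; a=sin²(Δφ/2)+cosφ1·cosφ2·sin²(Δλ/2)=0.1023908646; c=2·atan2(√a, √(1-a))=0.651428841; dist=6371·c=4150.253 ≈ 4150.3 km; running total=19485.1 km
Leg 2 bearing: y=sinΔλ·cosφ2=-0.39447471, x=cosφ1·sinφ2-sinφ1·cosφ2·cosΔλ=0.46045370; θ=atan2(y, x)=-40.5870° <0 so +360° → 319.4130° ≈ 319.4°
Leg 3: φ1=0.4988675, φ2=0.7059892, Δφ=0.2071217, Δλ=-1.4115856 rad; a=sin²(Δφ/2)+cosφ1·cosφ2·sin²(Δλ/2)=0.2918300293; c=2·atan2(√a, √(1-a))=1.141380276; dist=6371·c=7271.734 ≈ 7271.7 km; running total=26756.8 km
Leg 3 bearing: y=sinΔλ·cosφ2=-0.75134597, x=cosφ1·sinφ2-sinφ1·cosφ2·cosΔλ=0.51199638; θ=atan2(y, x)=-55.7280° <0 so +360° → 304.2720° ≈ 304.3°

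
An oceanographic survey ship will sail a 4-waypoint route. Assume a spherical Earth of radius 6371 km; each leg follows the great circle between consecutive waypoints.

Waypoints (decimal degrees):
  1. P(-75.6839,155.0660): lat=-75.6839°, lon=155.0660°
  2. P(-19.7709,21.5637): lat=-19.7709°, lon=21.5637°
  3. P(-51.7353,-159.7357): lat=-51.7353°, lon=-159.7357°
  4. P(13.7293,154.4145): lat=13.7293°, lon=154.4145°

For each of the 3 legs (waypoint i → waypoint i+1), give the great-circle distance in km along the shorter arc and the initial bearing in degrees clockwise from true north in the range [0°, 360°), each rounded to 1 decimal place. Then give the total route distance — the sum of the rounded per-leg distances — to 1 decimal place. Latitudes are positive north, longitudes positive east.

Leg 1: dist=8934.9 km, bearing=223.8°
Leg 2: dist=12063.0 km, bearing=179.2°
Leg 3: dist=8511.3 km, bearing=314.2°
Total: 29509.2 km

Leg 1: φ1=-1.3209332, φ2=-0.3450673, Δφ=0.9758659, Δλ=-2.3300547 rad; a=sin²(Δφ/2)+cosφ1·cosφ2·sin²(Δλ/2)=0.4162139395; c=2·atan2(√a, √(1-a))=1.402429878; dist=6371·c=8934.881 ≈ 8934.9 km; running total=8934.9 km
Leg 1 bearing: y=sinΔλ·cosφ2=-0.68258950, x=cosφ1·sinφ2-sinφ1·cosφ2·cosΔλ=-0.71133056; θ=atan2(y, x)=-136.1812° <0 so +360° → 223.8188° ≈ 223.8°
Leg 2: φ1=-0.3450673, φ2=-0.9029513, Δφ=-0.5578840, Δλ=-3.1642715 rad; a=sin²(Δφ/2)+cosφ1·cosφ2·sin²(Δλ/2)=0.6585260849; c=2·atan2(√a, √(1-a))=1.893416005; dist=6371·c=12062.953 ≈ 12063.0 km; running total=20997.9 km
Leg 2 bearing: y=sinΔλ·cosφ2=0.01404368, x=cosφ1·sinφ2-sinφ1·cosφ2·cosΔλ=-0.94830412; θ=atan2(y, x)=179.1516° ≈ 179.2°
Leg 3: φ1=-0.9029513, φ2=0.2396215, Δφ=1.1425728, Δλ=5.4829553 rad; a=sin²(Δφ/2)+cosφ1·cosφ2·sin²(Δλ/2)=0.3836526865; c=2·atan2(√a, √(1-a))=1.335948876; dist=6371·c=8511.330 ≈ 8511.3 km; running total=29509.2 km
Leg 3 bearing: y=sinΔλ·cosφ2=-0.69701533, x=cosφ1·sinφ2-sinφ1·cosφ2·cosΔλ=0.67824983; θ=atan2(y, x)=-45.7818° <0 so +360° → 314.2182° ≈ 314.2°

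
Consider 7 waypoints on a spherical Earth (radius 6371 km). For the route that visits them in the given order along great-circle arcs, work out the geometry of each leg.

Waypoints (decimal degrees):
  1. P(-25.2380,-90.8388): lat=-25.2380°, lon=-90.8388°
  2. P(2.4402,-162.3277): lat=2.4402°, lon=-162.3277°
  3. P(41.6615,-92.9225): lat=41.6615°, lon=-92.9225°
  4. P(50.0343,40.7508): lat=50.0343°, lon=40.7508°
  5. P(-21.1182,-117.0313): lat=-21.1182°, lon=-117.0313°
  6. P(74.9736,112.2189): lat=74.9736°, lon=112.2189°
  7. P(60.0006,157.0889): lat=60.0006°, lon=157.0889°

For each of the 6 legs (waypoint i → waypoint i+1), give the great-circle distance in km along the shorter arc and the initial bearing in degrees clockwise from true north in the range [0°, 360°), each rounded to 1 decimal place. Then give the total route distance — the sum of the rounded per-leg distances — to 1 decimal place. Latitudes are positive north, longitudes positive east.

Leg 1: φ1=-0.4404862, φ2=0.0425895, Δφ=0.4830757, Δλ=-1.2477167 rad; a=sin²(Δφ/2)+cosφ1·cosφ2·sin²(Δλ/2)=0.3656159349; c=2·atan2(√a, √(1-a))=1.298682452; dist=6371·c=8273.906 ≈ 8273.9 km; running total=8273.9 km
Leg 1 bearing: y=sinΔλ·cosφ2=-0.94740228, x=cosφ1·sinφ2-sinφ1·cosφ2·cosΔλ=0.17376019; θ=atan2(y, x)=-79.6071° <0 so +360° → 280.3929° ≈ 280.4°
Leg 2: φ1=0.0425895, φ2=0.7271303, Δφ=0.6845408, Δλ=1.2113493 rad; a=sin²(Δφ/2)+cosφ1·cosφ2·sin²(Δλ/2)=0.3545721158; c=2·atan2(√a, √(1-a))=1.275675173; dist=6371·c=8127.327 ≈ 8127.3 km; running total=16401.2 km
Leg 2 bearing: y=sinΔλ·cosφ2=0.69933991, x=cosφ1·sinφ2-sinφ1·cosφ2·cosΔλ=0.65293692; θ=atan2(y, x)=46.9653° ≈ 47.0°
Leg 3: φ1=0.7271303, φ2=0.8732633, Δφ=0.1461329, Δλ=2.3330392 rad; a=sin²(Δφ/2)+cosφ1·cosφ2·sin²(Δλ/2)=0.4109538666; c=2·atan2(√a, √(1-a))=1.391748943; dist=6371·c=8866.833 ≈ 8866.8 km; running total=25268.0 km
Leg 3 bearing: y=sinΔλ·cosφ2=0.46458944, x=cosφ1·sinφ2-sinφ1·cosφ2·cosΔλ=0.86743288; θ=atan2(y, x)=28.1731° ≈ 28.2°
Leg 4: φ1=0.8732633, φ2=-0.3685821, Δφ=-1.2418454, Δλ=-2.7538171 rad; a=sin²(Δφ/2)+cosφ1·cosφ2·sin²(Δλ/2)=0.9154201820; c=2·atan2(√a, √(1-a))=2.551412372; dist=6371·c=16255.048 ≈ 16255.0 km; running total=41523.0 km
Leg 4 bearing: y=sinΔλ·cosφ2=-0.35273448, x=cosφ1·sinφ2-sinφ1·cosφ2·cosΔλ=0.43044474; θ=atan2(y, x)=-39.3334° <0 so +360° → 320.6666° ≈ 320.7°
Leg 5: φ1=-0.3685821, φ2=1.3085362, Δφ=1.6771183, Δλ=4.0011708 rad; a=sin²(Δφ/2)+cosφ1·cosφ2·sin²(Δλ/2)=0.7529219268; c=2·atan2(√a, √(1-a))=2.101156251; dist=6371·c=13386.466 ≈ 13386.5 km; running total=54909.5 km
Leg 5 bearing: y=sinΔλ·cosφ2=-0.19640998, x=cosφ1·sinφ2-sinφ1·cosφ2·cosΔλ=0.83996733; θ=atan2(y, x)=-13.1610° <0 so +360° → 346.8390° ≈ 346.8°
Leg 6: φ1=1.3085362, φ2=1.0472080, Δφ=-0.2613281, Δλ=0.7831292 rad; a=sin²(Δφ/2)+cosφ1·cosφ2·sin²(Δλ/2)=0.0358561172; c=2·atan2(√a, √(1-a))=0.381014751; dist=6371·c=2427.445 ≈ 2427.4 km; running total=57336.9 km
Leg 6 bearing: y=sinΔλ·cosφ2=0.35274390, x=cosφ1·sinφ2-sinφ1·cosφ2·cosΔλ=-0.11770118; θ=atan2(y, x)=108.4525° ≈ 108.5°

Leg 1: dist=8273.9 km, bearing=280.4°
Leg 2: dist=8127.3 km, bearing=47.0°
Leg 3: dist=8866.8 km, bearing=28.2°
Leg 4: dist=16255.0 km, bearing=320.7°
Leg 5: dist=13386.5 km, bearing=346.8°
Leg 6: dist=2427.4 km, bearing=108.5°
Total: 57336.9 km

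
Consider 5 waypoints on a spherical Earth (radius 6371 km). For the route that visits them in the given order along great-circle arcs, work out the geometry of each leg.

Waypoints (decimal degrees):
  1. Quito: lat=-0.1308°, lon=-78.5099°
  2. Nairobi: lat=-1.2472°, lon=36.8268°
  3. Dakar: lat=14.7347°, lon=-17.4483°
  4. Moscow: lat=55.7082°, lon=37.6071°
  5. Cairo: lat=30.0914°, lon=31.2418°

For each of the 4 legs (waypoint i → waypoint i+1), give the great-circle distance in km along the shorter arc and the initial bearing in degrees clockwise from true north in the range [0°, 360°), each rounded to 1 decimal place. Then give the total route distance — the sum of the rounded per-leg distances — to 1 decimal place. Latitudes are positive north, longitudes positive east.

Leg 1: φ1=-0.0022829, φ2=-0.0217677, Δφ=-0.0194849, Δλ=2.0130052 rad; a=sin²(Δφ/2)+cosφ1·cosφ2·sin²(Δλ/2)=0.7138923435; c=2·atan2(√a, √(1-a))=2.012836787; dist=6371·c=12823.783 ≈ 12823.8 km; running total=12823.8 km
Leg 1 bearing: y=sinΔλ·cosφ2=0.90359451, x=cosφ1·sinφ2-sinφ1·cosφ2·cosΔλ=-0.02274267; θ=atan2(y, x)=91.4418° ≈ 91.4°
Leg 2: φ1=-0.0217677, φ2=0.2571690, Δφ=0.2789368, Δλ=-0.9472792 rad; a=sin²(Δφ/2)+cosφ1·cosφ2·sin²(Δλ/2)=0.2204888793; c=2·atan2(√a, √(1-a))=0.977590222; dist=6371·c=6228.227 ≈ 6228.2 km; running total=19052.0 km
Leg 2 bearing: y=sinΔλ·cosφ2=-0.78513193, x=cosφ1·sinφ2-sinφ1·cosφ2·cosΔλ=0.26657455; θ=atan2(y, x)=-71.2462° <0 so +360° → 288.7538° ≈ 288.8°
Leg 3: φ1=0.2571690, φ2=0.9722915, Δφ=0.7151225, Δλ=0.9608980 rad; a=sin²(Δφ/2)+cosφ1·cosφ2·sin²(Δλ/2)=0.2388841253; c=2·atan2(√a, √(1-a))=1.021330511; dist=6371·c=6506.897 ≈ 6506.9 km; running total=25558.9 km
Leg 3 bearing: y=sinΔλ·cosφ2=0.46182891, x=cosφ1·sinφ2-sinφ1·cosφ2·cosΔλ=0.71692960; θ=atan2(y, x)=32.7887° ≈ 32.8°
Leg 4: φ1=0.9722915, φ2=0.5251940, Δφ=-0.4470975, Δλ=-0.1110954 rad; a=sin²(Δφ/2)+cosφ1·cosφ2·sin²(Δλ/2)=0.0506496865; c=2·atan2(√a, √(1-a))=0.453998665; dist=6371·c=2892.425 ≈ 2892.4 km; running total=28451.3 km
Leg 4 bearing: y=sinΔλ·cosφ2=-0.09592514, x=cosφ1·sinφ2-sinφ1·cosφ2·cosΔλ=-0.42794340; θ=atan2(y, x)=-167.3658° <0 so +360° → 192.6342° ≈ 192.6°

Leg 1: dist=12823.8 km, bearing=91.4°
Leg 2: dist=6228.2 km, bearing=288.8°
Leg 3: dist=6506.9 km, bearing=32.8°
Leg 4: dist=2892.4 km, bearing=192.6°
Total: 28451.3 km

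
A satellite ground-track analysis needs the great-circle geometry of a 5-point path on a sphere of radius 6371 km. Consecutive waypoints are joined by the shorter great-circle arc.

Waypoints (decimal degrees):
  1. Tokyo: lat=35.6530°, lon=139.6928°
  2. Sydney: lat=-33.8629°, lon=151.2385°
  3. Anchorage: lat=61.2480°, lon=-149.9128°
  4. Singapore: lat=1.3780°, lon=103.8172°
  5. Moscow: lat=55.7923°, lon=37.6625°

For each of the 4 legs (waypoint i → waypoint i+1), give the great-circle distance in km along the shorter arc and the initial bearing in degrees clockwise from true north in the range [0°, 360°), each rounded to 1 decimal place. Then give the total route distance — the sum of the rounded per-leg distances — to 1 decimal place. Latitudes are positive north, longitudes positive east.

Leg 1: φ1=0.6222622, φ2=-0.5910191, Δφ=-1.2132813, Δλ=0.2015105 rad; a=sin²(Δφ/2)+cosφ1·cosφ2·sin²(Δλ/2)=0.3318527344; c=2·atan2(√a, √(1-a))=1.227816842; dist=6371·c=7822.421 ≈ 7822.4 km; running total=7822.4 km
Leg 1 bearing: y=sinΔλ·cosφ2=0.16619877, x=cosφ1·sinφ2-sinφ1·cosφ2·cosΔλ=-0.92697570; θ=atan2(y, x)=169.8354° ≈ 169.8°
Leg 2: φ1=-0.5910191, φ2=1.0689793, Δφ=1.6599984, Δλ=-5.2560817 rad; a=sin²(Δφ/2)+cosφ1·cosφ2·sin²(Δλ/2)=0.6409433091; c=2·atan2(√a, √(1-a))=1.856556228; dist=6371·c=11828.120 ≈ 11828.1 km; running total=19650.5 km
Leg 2 bearing: y=sinΔλ·cosφ2=0.41165843, x=cosφ1·sinφ2-sinφ1·cosφ2·cosΔλ=0.86664714; θ=atan2(y, x)=25.4078° ≈ 25.4°
Leg 3: φ1=1.0689793, φ2=0.0240506, Δφ=-1.0449286, Δλ=4.4284239 rad; a=sin²(Δφ/2)+cosφ1·cosφ2·sin²(Δλ/2)=0.5568209966; c=2·atan2(√a, √(1-a))=1.684684358; dist=6371·c=10733.124 ≈ 10733.1 km; running total=30383.6 km
Leg 3 bearing: y=sinΔλ·cosφ2=-0.95967450, x=cosφ1·sinφ2-sinφ1·cosφ2·cosΔλ=0.25711935; θ=atan2(y, x)=-75.0014° <0 so +360° → 284.9986° ≈ 285.0°
Leg 4: φ1=0.0240506, φ2=0.9737593, Δφ=0.9497087, Δλ=-1.1546173 rad; a=sin²(Δφ/2)+cosφ1·cosφ2·sin²(Δλ/2)=0.3764500367; c=2·atan2(√a, √(1-a))=1.321110102; dist=6371·c=8416.792 ≈ 8416.8 km; running total=38800.4 km
Leg 4 bearing: y=sinΔλ·cosφ2=-0.51420578, x=cosφ1·sinφ2-sinφ1·cosφ2·cosΔλ=0.82130021; θ=atan2(y, x)=-32.0502° <0 so +360° → 327.9498° ≈ 327.9°

Leg 1: dist=7822.4 km, bearing=169.8°
Leg 2: dist=11828.1 km, bearing=25.4°
Leg 3: dist=10733.1 km, bearing=285.0°
Leg 4: dist=8416.8 km, bearing=327.9°
Total: 38800.4 km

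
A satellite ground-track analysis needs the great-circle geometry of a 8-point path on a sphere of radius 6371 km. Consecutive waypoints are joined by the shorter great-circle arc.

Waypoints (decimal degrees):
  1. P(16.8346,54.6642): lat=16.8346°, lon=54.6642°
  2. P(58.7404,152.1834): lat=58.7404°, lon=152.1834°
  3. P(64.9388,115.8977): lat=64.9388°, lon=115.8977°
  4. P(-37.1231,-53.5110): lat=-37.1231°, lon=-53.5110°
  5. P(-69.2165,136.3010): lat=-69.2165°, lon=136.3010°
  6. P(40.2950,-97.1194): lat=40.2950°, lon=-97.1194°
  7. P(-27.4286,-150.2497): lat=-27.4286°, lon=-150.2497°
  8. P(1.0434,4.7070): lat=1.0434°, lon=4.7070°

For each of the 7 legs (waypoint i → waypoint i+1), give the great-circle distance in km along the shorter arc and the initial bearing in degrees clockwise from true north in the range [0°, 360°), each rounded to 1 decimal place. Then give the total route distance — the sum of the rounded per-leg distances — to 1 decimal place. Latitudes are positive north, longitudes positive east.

Leg 1: φ1=0.2938192, φ2=1.0252134, Δφ=0.7313942, Δλ=1.7020311 rad; a=sin²(Δφ/2)+cosφ1·cosφ2·sin²(Δλ/2)=0.4087144007; c=2·atan2(√a, √(1-a))=1.387195355; dist=6371·c=8837.822 ≈ 8837.8 km; running total=8837.8 km
Leg 1 bearing: y=sinΔλ·cosφ2=0.51445436, x=cosφ1·sinφ2-sinφ1·cosφ2·cosΔλ=0.83785707; θ=atan2(y, x)=31.5504° ≈ 31.6°
Leg 2: φ1=1.0252134, φ2=1.1333959, Δφ=0.1081825, Δλ=-0.6333049 rad; a=sin²(Δφ/2)+cosφ1·cosφ2·sin²(Δλ/2)=0.0242358194; c=2·atan2(√a, √(1-a))=0.312628738; dist=6371·c=1991.758 ≈ 1991.8 km; running total=10829.6 km
Leg 2 bearing: y=sinΔλ·cosφ2=-0.25068333, x=cosφ1·sinφ2-sinφ1·cosφ2·cosΔλ=0.17818991; θ=atan2(y, x)=-54.5941° <0 so +360° → 305.4059° ≈ 305.4°
Leg 3: φ1=1.1333959, φ2=-0.6479203, Δφ=-1.7813162, Δλ=-2.9567396 rad; a=sin²(Δφ/2)+cosφ1·cosφ2·sin²(Δλ/2)=0.9393495589; c=2·atan2(√a, √(1-a))=2.643926587; dist=6371·c=16844.456 ≈ 16844.5 km; running total=27674.1 km
Leg 3 bearing: y=sinΔλ·cosφ2=-0.14655289, x=cosφ1·sinφ2-sinφ1·cosφ2·cosΔλ=0.45432380; θ=atan2(y, x)=-17.8783° <0 so +360° → 342.1217° ≈ 342.1°
Leg 4: φ1=-0.6479203, φ2=-1.2080558, Δφ=-0.5601355, Δλ=3.3128444 rad; a=sin²(Δφ/2)+cosφ1·cosφ2·sin²(Δλ/2)=0.3572657016; c=2·atan2(√a, √(1-a))=1.281300992; dist=6371·c=8163.169 ≈ 8163.2 km; running total=35837.3 km
Leg 4 bearing: y=sinΔλ·cosφ2=-0.06046998, x=cosφ1·sinφ2-sinφ1·cosφ2·cosΔλ=-0.95647847; θ=atan2(y, x)=-176.3825° <0 so +360° → 183.6175° ≈ 183.6°
Leg 5: φ1=-1.2080558, φ2=0.7032804, Δφ=1.9113362, Δλ=-4.0739545 rad; a=sin²(Δφ/2)+cosφ1·cosφ2·sin²(Δλ/2)=0.8829633094; c=2·atan2(√a, √(1-a))=2.443277671; dist=6371·c=15566.122 ≈ 15566.1 km; running total=51403.4 km
Leg 5 bearing: y=sinΔλ·cosφ2=0.61249065, x=cosφ1·sinφ2-sinφ1·cosφ2·cosΔλ=-0.19547792; θ=atan2(y, x)=107.7006° ≈ 107.7°
Leg 6: φ1=0.7032804, φ2=-0.4787194, Δφ=-1.1819998, Δλ=-0.9272987 rad; a=sin²(Δφ/2)+cosφ1·cosφ2·sin²(Δλ/2)=0.4458601146; c=2·atan2(√a, √(1-a))=1.462303844; dist=6371·c=9316.338 ≈ 9316.3 km; running total=60719.7 km
Leg 6 bearing: y=sinΔλ·cosφ2=-0.71007028, x=cosφ1·sinφ2-sinφ1·cosφ2·cosΔλ=-0.69575548; θ=atan2(y, x)=-134.4166° <0 so +360° → 225.5834° ≈ 225.6°
Leg 7: φ1=-0.4787194, φ2=0.0182108, Δφ=0.4969301, Δλ=2.7045046 rad; a=sin²(Δφ/2)+cosφ1·cosφ2·sin²(Δλ/2)=0.9061984268; c=2·atan2(√a, √(1-a))=2.519047252; dist=6371·c=16048.850 ≈ 16048.9 km; running total=76768.6 km
Leg 7 bearing: y=sinΔλ·cosφ2=0.42323287, x=cosφ1·sinφ2-sinφ1·cosφ2·cosΔλ=-0.40110508; θ=atan2(y, x)=133.4624° ≈ 133.5°

Leg 1: dist=8837.8 km, bearing=31.6°
Leg 2: dist=1991.8 km, bearing=305.4°
Leg 3: dist=16844.5 km, bearing=342.1°
Leg 4: dist=8163.2 km, bearing=183.6°
Leg 5: dist=15566.1 km, bearing=107.7°
Leg 6: dist=9316.3 km, bearing=225.6°
Leg 7: dist=16048.9 km, bearing=133.5°
Total: 76768.6 km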